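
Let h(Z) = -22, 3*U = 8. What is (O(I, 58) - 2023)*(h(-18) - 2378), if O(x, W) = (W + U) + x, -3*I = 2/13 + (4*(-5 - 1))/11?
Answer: 673240800/143 ≈ 4.7080e+6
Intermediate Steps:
U = 8/3 (U = (1/3)*8 = 8/3 ≈ 2.6667)
I = 290/429 (I = -(2/13 + (4*(-5 - 1))/11)/3 = -(2*(1/13) + (4*(-6))*(1/11))/3 = -(2/13 - 24*1/11)/3 = -(2/13 - 24/11)/3 = -1/3*(-290/143) = 290/429 ≈ 0.67599)
O(x, W) = 8/3 + W + x (O(x, W) = (W + 8/3) + x = (8/3 + W) + x = 8/3 + W + x)
(O(I, 58) - 2023)*(h(-18) - 2378) = ((8/3 + 58 + 290/429) - 2023)*(-22 - 2378) = (8772/143 - 2023)*(-2400) = -280517/143*(-2400) = 673240800/143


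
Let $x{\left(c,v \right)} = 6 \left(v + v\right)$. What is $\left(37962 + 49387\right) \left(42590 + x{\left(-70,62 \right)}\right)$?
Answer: $3785181566$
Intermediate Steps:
$x{\left(c,v \right)} = 12 v$ ($x{\left(c,v \right)} = 6 \cdot 2 v = 12 v$)
$\left(37962 + 49387\right) \left(42590 + x{\left(-70,62 \right)}\right) = \left(37962 + 49387\right) \left(42590 + 12 \cdot 62\right) = 87349 \left(42590 + 744\right) = 87349 \cdot 43334 = 3785181566$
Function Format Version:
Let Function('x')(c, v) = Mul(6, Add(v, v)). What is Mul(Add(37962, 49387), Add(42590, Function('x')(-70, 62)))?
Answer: 3785181566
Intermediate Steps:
Function('x')(c, v) = Mul(12, v) (Function('x')(c, v) = Mul(6, Mul(2, v)) = Mul(12, v))
Mul(Add(37962, 49387), Add(42590, Function('x')(-70, 62))) = Mul(Add(37962, 49387), Add(42590, Mul(12, 62))) = Mul(87349, Add(42590, 744)) = Mul(87349, 43334) = 3785181566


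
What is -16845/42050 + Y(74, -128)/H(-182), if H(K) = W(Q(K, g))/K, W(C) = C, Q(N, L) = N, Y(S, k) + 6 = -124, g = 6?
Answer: -1096669/8410 ≈ -130.40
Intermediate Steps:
Y(S, k) = -130 (Y(S, k) = -6 - 124 = -130)
H(K) = 1 (H(K) = K/K = 1)
-16845/42050 + Y(74, -128)/H(-182) = -16845/42050 - 130/1 = -16845*1/42050 - 130*1 = -3369/8410 - 130 = -1096669/8410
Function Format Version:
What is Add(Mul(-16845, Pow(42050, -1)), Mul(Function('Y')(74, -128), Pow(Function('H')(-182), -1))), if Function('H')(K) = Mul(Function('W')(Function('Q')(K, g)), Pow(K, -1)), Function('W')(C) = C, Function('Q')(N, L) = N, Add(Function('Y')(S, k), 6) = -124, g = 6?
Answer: Rational(-1096669, 8410) ≈ -130.40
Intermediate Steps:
Function('Y')(S, k) = -130 (Function('Y')(S, k) = Add(-6, -124) = -130)
Function('H')(K) = 1 (Function('H')(K) = Mul(K, Pow(K, -1)) = 1)
Add(Mul(-16845, Pow(42050, -1)), Mul(Function('Y')(74, -128), Pow(Function('H')(-182), -1))) = Add(Mul(-16845, Pow(42050, -1)), Mul(-130, Pow(1, -1))) = Add(Mul(-16845, Rational(1, 42050)), Mul(-130, 1)) = Add(Rational(-3369, 8410), -130) = Rational(-1096669, 8410)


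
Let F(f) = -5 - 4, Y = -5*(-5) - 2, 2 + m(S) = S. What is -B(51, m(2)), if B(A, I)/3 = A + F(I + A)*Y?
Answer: 468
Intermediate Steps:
m(S) = -2 + S
Y = 23 (Y = 25 - 2 = 23)
F(f) = -9
B(A, I) = -621 + 3*A (B(A, I) = 3*(A - 9*23) = 3*(A - 207) = 3*(-207 + A) = -621 + 3*A)
-B(51, m(2)) = -(-621 + 3*51) = -(-621 + 153) = -1*(-468) = 468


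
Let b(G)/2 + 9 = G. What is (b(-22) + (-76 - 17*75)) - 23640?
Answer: -25053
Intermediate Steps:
b(G) = -18 + 2*G
(b(-22) + (-76 - 17*75)) - 23640 = ((-18 + 2*(-22)) + (-76 - 17*75)) - 23640 = ((-18 - 44) + (-76 - 1275)) - 23640 = (-62 - 1351) - 23640 = -1413 - 23640 = -25053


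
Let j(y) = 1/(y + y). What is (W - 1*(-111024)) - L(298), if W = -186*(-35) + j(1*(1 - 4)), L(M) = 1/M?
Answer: 52537622/447 ≈ 1.1753e+5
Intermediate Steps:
j(y) = 1/(2*y)
W = 39059/6 (W = -186*(-35) + 1/(2*((1*(1 - 4)))) = 6510 + 1/(2*((1*(-3)))) = 6510 + (½)/(-3) = 6510 + (½)*(-⅓) = 6510 - ⅙ = 39059/6 ≈ 6509.8)
(W - 1*(-111024)) - L(298) = (39059/6 - 1*(-111024)) - 1/298 = (39059/6 + 111024) - 1*1/298 = 705203/6 - 1/298 = 52537622/447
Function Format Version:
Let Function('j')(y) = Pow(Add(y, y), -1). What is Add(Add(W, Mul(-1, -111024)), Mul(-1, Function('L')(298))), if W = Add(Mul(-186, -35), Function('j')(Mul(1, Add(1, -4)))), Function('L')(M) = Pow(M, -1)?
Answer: Rational(52537622, 447) ≈ 1.1753e+5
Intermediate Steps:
Function('j')(y) = Mul(Rational(1, 2), Pow(y, -1)) (Function('j')(y) = Pow(Mul(2, y), -1) = Mul(Rational(1, 2), Pow(y, -1)))
W = Rational(39059, 6) (W = Add(Mul(-186, -35), Mul(Rational(1, 2), Pow(Mul(1, Add(1, -4)), -1))) = Add(6510, Mul(Rational(1, 2), Pow(Mul(1, -3), -1))) = Add(6510, Mul(Rational(1, 2), Pow(-3, -1))) = Add(6510, Mul(Rational(1, 2), Rational(-1, 3))) = Add(6510, Rational(-1, 6)) = Rational(39059, 6) ≈ 6509.8)
Add(Add(W, Mul(-1, -111024)), Mul(-1, Function('L')(298))) = Add(Add(Rational(39059, 6), Mul(-1, -111024)), Mul(-1, Pow(298, -1))) = Add(Add(Rational(39059, 6), 111024), Mul(-1, Rational(1, 298))) = Add(Rational(705203, 6), Rational(-1, 298)) = Rational(52537622, 447)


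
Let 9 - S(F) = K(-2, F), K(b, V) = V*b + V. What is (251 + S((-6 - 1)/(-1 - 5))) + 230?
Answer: 2947/6 ≈ 491.17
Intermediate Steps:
K(b, V) = V + V*b
S(F) = 9 + F (S(F) = 9 - F*(1 - 2) = 9 - F*(-1) = 9 - (-1)*F = 9 + F)
(251 + S((-6 - 1)/(-1 - 5))) + 230 = (251 + (9 + (-6 - 1)/(-1 - 5))) + 230 = (251 + (9 - 7/(-6))) + 230 = (251 + (9 - 7*(-1/6))) + 230 = (251 + (9 + 7/6)) + 230 = (251 + 61/6) + 230 = 1567/6 + 230 = 2947/6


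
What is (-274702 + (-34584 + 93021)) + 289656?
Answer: 73391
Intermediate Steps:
(-274702 + (-34584 + 93021)) + 289656 = (-274702 + 58437) + 289656 = -216265 + 289656 = 73391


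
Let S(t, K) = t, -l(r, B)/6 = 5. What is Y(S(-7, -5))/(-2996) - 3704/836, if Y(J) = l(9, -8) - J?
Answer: -2769489/626164 ≈ -4.4229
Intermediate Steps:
l(r, B) = -30 (l(r, B) = -6*5 = -30)
Y(J) = -30 - J
Y(S(-7, -5))/(-2996) - 3704/836 = (-30 - 1*(-7))/(-2996) - 3704/836 = (-30 + 7)*(-1/2996) - 3704*1/836 = -23*(-1/2996) - 926/209 = 23/2996 - 926/209 = -2769489/626164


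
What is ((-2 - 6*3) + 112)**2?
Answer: 8464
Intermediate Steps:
((-2 - 6*3) + 112)**2 = ((-2 - 3*6) + 112)**2 = ((-2 - 18) + 112)**2 = (-20 + 112)**2 = 92**2 = 8464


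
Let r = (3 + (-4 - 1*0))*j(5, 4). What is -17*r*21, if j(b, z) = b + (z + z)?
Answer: 4641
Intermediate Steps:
j(b, z) = b + 2*z
r = -13 (r = (3 + (-4 - 1*0))*(5 + 2*4) = (3 + (-4 + 0))*(5 + 8) = (3 - 4)*13 = -1*13 = -13)
-17*r*21 = -17*(-13)*21 = 221*21 = 4641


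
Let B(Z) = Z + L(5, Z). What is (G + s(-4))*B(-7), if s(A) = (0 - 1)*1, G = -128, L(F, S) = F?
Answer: 258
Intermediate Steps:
s(A) = -1 (s(A) = -1*1 = -1)
B(Z) = 5 + Z (B(Z) = Z + 5 = 5 + Z)
(G + s(-4))*B(-7) = (-128 - 1)*(5 - 7) = -129*(-2) = 258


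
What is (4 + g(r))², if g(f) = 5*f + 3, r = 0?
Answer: 49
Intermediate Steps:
g(f) = 3 + 5*f
(4 + g(r))² = (4 + (3 + 5*0))² = (4 + (3 + 0))² = (4 + 3)² = 7² = 49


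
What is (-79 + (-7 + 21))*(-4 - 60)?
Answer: 4160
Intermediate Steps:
(-79 + (-7 + 21))*(-4 - 60) = (-79 + 14)*(-64) = -65*(-64) = 4160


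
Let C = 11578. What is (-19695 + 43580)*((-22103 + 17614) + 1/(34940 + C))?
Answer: -4987649004385/46518 ≈ -1.0722e+8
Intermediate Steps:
(-19695 + 43580)*((-22103 + 17614) + 1/(34940 + C)) = (-19695 + 43580)*((-22103 + 17614) + 1/(34940 + 11578)) = 23885*(-4489 + 1/46518) = 23885*(-208819301/46518) = -4987649004385/46518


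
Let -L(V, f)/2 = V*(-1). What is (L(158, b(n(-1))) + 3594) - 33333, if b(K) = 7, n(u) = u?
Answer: -29423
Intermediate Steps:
L(V, f) = 2*V (L(V, f) = -2*V*(-1) = -(-2)*V = 2*V)
(L(158, b(n(-1))) + 3594) - 33333 = (2*158 + 3594) - 33333 = (316 + 3594) - 33333 = 3910 - 33333 = -29423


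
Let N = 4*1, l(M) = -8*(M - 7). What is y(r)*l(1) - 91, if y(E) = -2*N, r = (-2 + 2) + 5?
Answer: -475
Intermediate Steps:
l(M) = 56 - 8*M (l(M) = -8*(-7 + M) = 56 - 8*M)
N = 4
r = 5 (r = 0 + 5 = 5)
y(E) = -8 (y(E) = -2*4 = -8)
y(r)*l(1) - 91 = -8*(56 - 8*1) - 91 = -8*(56 - 8) - 91 = -8*48 - 91 = -384 - 91 = -475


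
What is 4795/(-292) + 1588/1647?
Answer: -7433669/480924 ≈ -15.457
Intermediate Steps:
4795/(-292) + 1588/1647 = 4795*(-1/292) + 1588*(1/1647) = -4795/292 + 1588/1647 = -7433669/480924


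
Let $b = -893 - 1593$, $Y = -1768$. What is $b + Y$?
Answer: $-4254$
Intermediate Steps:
$b = -2486$
$b + Y = -2486 - 1768 = -4254$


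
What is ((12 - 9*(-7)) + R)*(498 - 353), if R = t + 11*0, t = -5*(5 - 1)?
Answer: 7975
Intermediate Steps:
t = -20 (t = -5*4 = -20)
R = -20 (R = -20 + 11*0 = -20 + 0 = -20)
((12 - 9*(-7)) + R)*(498 - 353) = ((12 - 9*(-7)) - 20)*(498 - 353) = ((12 + 63) - 20)*145 = (75 - 20)*145 = 55*145 = 7975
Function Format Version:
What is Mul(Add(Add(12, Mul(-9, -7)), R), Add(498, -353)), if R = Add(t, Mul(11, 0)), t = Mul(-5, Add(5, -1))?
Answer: 7975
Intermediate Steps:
t = -20 (t = Mul(-5, 4) = -20)
R = -20 (R = Add(-20, Mul(11, 0)) = Add(-20, 0) = -20)
Mul(Add(Add(12, Mul(-9, -7)), R), Add(498, -353)) = Mul(Add(Add(12, Mul(-9, -7)), -20), Add(498, -353)) = Mul(Add(Add(12, 63), -20), 145) = Mul(Add(75, -20), 145) = Mul(55, 145) = 7975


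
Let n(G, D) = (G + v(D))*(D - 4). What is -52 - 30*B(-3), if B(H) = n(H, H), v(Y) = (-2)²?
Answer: 158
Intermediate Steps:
v(Y) = 4
n(G, D) = (-4 + D)*(4 + G) (n(G, D) = (G + 4)*(D - 4) = (4 + G)*(-4 + D) = (-4 + D)*(4 + G))
B(H) = -16 + H² (B(H) = -16 - 4*H + 4*H + H*H = -16 - 4*H + 4*H + H² = -16 + H²)
-52 - 30*B(-3) = -52 - 30*(-16 + (-3)²) = -52 - 30*(-16 + 9) = -52 - 30*(-7) = -52 + 210 = 158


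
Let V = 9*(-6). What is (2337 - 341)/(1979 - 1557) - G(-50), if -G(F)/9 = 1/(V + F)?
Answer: 101893/21944 ≈ 4.6433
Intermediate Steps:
V = -54
G(F) = -9/(-54 + F)
(2337 - 341)/(1979 - 1557) - G(-50) = (2337 - 341)/(1979 - 1557) - (-9)/(-54 - 50) = 1996/422 - (-9)/(-104) = 1996*(1/422) - (-9)*(-1)/104 = 998/211 - 1*9/104 = 998/211 - 9/104 = 101893/21944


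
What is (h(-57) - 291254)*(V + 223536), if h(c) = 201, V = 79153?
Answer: -88098541517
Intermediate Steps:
(h(-57) - 291254)*(V + 223536) = (201 - 291254)*(79153 + 223536) = -291053*302689 = -88098541517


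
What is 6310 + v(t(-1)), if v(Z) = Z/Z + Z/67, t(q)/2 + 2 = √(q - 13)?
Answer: 422833/67 + 2*I*√14/67 ≈ 6310.9 + 0.11169*I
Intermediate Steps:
t(q) = -4 + 2*√(-13 + q) (t(q) = -4 + 2*√(q - 13) = -4 + 2*√(-13 + q))
v(Z) = 1 + Z/67 (v(Z) = 1 + Z*(1/67) = 1 + Z/67)
6310 + v(t(-1)) = 6310 + (1 + (-4 + 2*√(-13 - 1))/67) = 6310 + (1 + (-4 + 2*√(-14))/67) = 6310 + (1 + (-4 + 2*(I*√14))/67) = 6310 + (1 + (-4 + 2*I*√14)/67) = 6310 + (1 + (-4/67 + 2*I*√14/67)) = 6310 + (63/67 + 2*I*√14/67) = 422833/67 + 2*I*√14/67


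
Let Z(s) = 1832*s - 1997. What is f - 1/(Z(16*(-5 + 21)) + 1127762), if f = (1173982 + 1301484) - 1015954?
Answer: 2327566978583/1594757 ≈ 1.4595e+6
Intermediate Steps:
Z(s) = -1997 + 1832*s
f = 1459512 (f = 2475466 - 1015954 = 1459512)
f - 1/(Z(16*(-5 + 21)) + 1127762) = 1459512 - 1/((-1997 + 1832*(16*(-5 + 21))) + 1127762) = 1459512 - 1/((-1997 + 1832*(16*16)) + 1127762) = 1459512 - 1/((-1997 + 1832*256) + 1127762) = 1459512 - 1/((-1997 + 468992) + 1127762) = 1459512 - 1/(466995 + 1127762) = 1459512 - 1/1594757 = 2327566978583/1594757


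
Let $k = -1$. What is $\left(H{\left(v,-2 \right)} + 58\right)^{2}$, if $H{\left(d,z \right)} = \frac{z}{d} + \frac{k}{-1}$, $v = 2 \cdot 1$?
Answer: $3364$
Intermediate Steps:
$v = 2$
$H{\left(d,z \right)} = 1 + \frac{z}{d}$ ($H{\left(d,z \right)} = \frac{z}{d} - \frac{1}{-1} = \frac{z}{d} - -1 = \frac{z}{d} + 1 = 1 + \frac{z}{d}$)
$\left(H{\left(v,-2 \right)} + 58\right)^{2} = \left(\frac{2 - 2}{2} + 58\right)^{2} = \left(\frac{1}{2} \cdot 0 + 58\right)^{2} = \left(0 + 58\right)^{2} = 58^{2} = 3364$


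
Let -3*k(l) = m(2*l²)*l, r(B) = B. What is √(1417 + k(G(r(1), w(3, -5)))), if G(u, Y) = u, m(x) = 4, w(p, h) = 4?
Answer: √12741/3 ≈ 37.625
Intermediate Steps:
k(l) = -4*l/3
√(1417 + k(G(r(1), w(3, -5)))) = √(1417 - 4/3*1) = √(1417 - 4/3) = √(4247/3) = √12741/3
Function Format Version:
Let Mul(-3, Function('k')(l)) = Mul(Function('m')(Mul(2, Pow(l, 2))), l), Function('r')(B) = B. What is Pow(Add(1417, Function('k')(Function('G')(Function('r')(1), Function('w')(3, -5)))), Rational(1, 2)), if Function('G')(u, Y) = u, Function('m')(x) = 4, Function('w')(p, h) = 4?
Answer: Mul(Rational(1, 3), Pow(12741, Rational(1, 2))) ≈ 37.625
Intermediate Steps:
Function('k')(l) = Mul(Rational(-4, 3), l) (Function('k')(l) = Mul(Rational(-1, 3), Mul(4, l)) = Mul(Rational(-4, 3), l))
Pow(Add(1417, Function('k')(Function('G')(Function('r')(1), Function('w')(3, -5)))), Rational(1, 2)) = Pow(Add(1417, Mul(Rational(-4, 3), 1)), Rational(1, 2)) = Pow(Add(1417, Rational(-4, 3)), Rational(1, 2)) = Pow(Rational(4247, 3), Rational(1, 2)) = Mul(Rational(1, 3), Pow(12741, Rational(1, 2)))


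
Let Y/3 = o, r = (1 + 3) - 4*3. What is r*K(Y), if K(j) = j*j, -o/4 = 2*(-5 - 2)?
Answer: -225792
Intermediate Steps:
r = -8 (r = 4 - 12 = -8)
o = 56 (o = -8*(-5 - 2) = -8*(-7) = -4*(-14) = 56)
Y = 168 (Y = 3*56 = 168)
K(j) = j²
r*K(Y) = -8*168² = -8*28224 = -225792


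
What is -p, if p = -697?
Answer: 697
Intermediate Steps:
-p = -1*(-697) = 697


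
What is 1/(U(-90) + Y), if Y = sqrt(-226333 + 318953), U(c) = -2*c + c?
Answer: -9/8452 + sqrt(23155)/42260 ≈ 0.0025359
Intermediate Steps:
U(c) = -c
Y = 2*sqrt(23155) (Y = sqrt(92620) = 2*sqrt(23155) ≈ 304.34)
1/(U(-90) + Y) = 1/(-1*(-90) + 2*sqrt(23155)) = 1/(90 + 2*sqrt(23155))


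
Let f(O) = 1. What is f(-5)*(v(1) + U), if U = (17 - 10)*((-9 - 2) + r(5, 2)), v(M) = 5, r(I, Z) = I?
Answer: -37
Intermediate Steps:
U = -42 (U = (17 - 10)*((-9 - 2) + 5) = 7*(-11 + 5) = 7*(-6) = -42)
f(-5)*(v(1) + U) = 1*(5 - 42) = 1*(-37) = -37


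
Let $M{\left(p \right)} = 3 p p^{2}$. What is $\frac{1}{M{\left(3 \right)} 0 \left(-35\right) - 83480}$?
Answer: $- \frac{1}{83480} \approx -1.1979 \cdot 10^{-5}$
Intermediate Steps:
$M{\left(p \right)} = 3 p^{3}$
$\frac{1}{M{\left(3 \right)} 0 \left(-35\right) - 83480} = \frac{1}{3 \cdot 3^{3} \cdot 0 \left(-35\right) - 83480} = \frac{1}{3 \cdot 27 \cdot 0 \left(-35\right) - 83480} = \frac{1}{81 \cdot 0 \left(-35\right) - 83480} = \frac{1}{0 \left(-35\right) - 83480} = \frac{1}{0 - 83480} = \frac{1}{-83480} = - \frac{1}{83480}$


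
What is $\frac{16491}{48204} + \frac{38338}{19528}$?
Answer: $\frac{45210025}{19610994} \approx 2.3053$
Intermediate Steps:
$\frac{16491}{48204} + \frac{38338}{19528} = 16491 \cdot \frac{1}{48204} + 38338 \cdot \frac{1}{19528} = \frac{5497}{16068} + \frac{19169}{9764} = \frac{45210025}{19610994}$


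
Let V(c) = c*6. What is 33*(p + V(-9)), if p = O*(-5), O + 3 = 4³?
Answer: -11847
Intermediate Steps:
O = 61 (O = -3 + 4³ = -3 + 64 = 61)
V(c) = 6*c
p = -305 (p = 61*(-5) = -305)
33*(p + V(-9)) = 33*(-305 + 6*(-9)) = 33*(-305 - 54) = 33*(-359) = -11847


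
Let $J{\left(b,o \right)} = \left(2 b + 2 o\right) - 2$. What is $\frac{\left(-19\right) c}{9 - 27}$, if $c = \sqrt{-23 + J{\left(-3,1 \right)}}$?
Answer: $\frac{19 i \sqrt{29}}{18} \approx 5.6843 i$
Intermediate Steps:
$J{\left(b,o \right)} = -2 + 2 b + 2 o$
$c = i \sqrt{29}$ ($c = \sqrt{-23 + \left(-2 + 2 \left(-3\right) + 2 \cdot 1\right)} = \sqrt{-23 - 6} = \sqrt{-29} = i \sqrt{29} \approx 5.3852 i$)
$\frac{\left(-19\right) c}{9 - 27} = \frac{\left(-19\right) i \sqrt{29}}{9 - 27} = \frac{\left(-19\right) i \sqrt{29}}{-18} = - 19 i \sqrt{29} \left(- \frac{1}{18}\right) = \frac{19 i \sqrt{29}}{18}$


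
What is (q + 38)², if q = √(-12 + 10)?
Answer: (38 + I*√2)² ≈ 1442.0 + 107.48*I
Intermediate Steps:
q = I*√2 (q = √(-2) = I*√2 ≈ 1.4142*I)
(q + 38)² = (I*√2 + 38)² = (38 + I*√2)²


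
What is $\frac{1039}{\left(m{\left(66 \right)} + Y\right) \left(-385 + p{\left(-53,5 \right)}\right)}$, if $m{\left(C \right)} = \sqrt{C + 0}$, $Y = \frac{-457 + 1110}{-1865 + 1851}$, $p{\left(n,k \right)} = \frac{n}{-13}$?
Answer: $\frac{61740497}{1023759148} + \frac{661843 \sqrt{66}}{511879574} \approx 0.070812$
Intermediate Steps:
$p{\left(n,k \right)} = - \frac{n}{13}$ ($p{\left(n,k \right)} = n \left(- \frac{1}{13}\right) = - \frac{n}{13}$)
$Y = - \frac{653}{14}$ ($Y = \frac{653}{-14} = 653 \left(- \frac{1}{14}\right) = - \frac{653}{14} \approx -46.643$)
$m{\left(C \right)} = \sqrt{C}$
$\frac{1039}{\left(m{\left(66 \right)} + Y\right) \left(-385 + p{\left(-53,5 \right)}\right)} = \frac{1039}{\left(\sqrt{66} - \frac{653}{14}\right) \left(-385 - - \frac{53}{13}\right)} = \frac{1039}{\left(- \frac{653}{14} + \sqrt{66}\right) \left(-385 + \frac{53}{13}\right)} = \frac{1039}{\left(- \frac{653}{14} + \sqrt{66}\right) \left(- \frac{4952}{13}\right)} = \frac{1039}{\frac{1616828}{91} - \frac{4952 \sqrt{66}}{13}}$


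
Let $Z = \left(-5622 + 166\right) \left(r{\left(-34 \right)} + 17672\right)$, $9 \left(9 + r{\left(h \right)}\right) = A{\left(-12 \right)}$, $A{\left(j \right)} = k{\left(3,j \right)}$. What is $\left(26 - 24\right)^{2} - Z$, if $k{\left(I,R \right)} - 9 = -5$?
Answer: $\frac{867345812}{9} \approx 9.6372 \cdot 10^{7}$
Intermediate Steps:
$k{\left(I,R \right)} = 4$ ($k{\left(I,R \right)} = 9 - 5 = 4$)
$A{\left(j \right)} = 4$
$r{\left(h \right)} = - \frac{77}{9}$ ($r{\left(h \right)} = -9 + \frac{1}{9} \cdot 4 = -9 + \frac{4}{9} = - \frac{77}{9}$)
$Z = - \frac{867345776}{9}$ ($Z = \left(-5622 + 166\right) \left(- \frac{77}{9} + 17672\right) = \left(-5456\right) \frac{158971}{9} = - \frac{867345776}{9} \approx -9.6372 \cdot 10^{7}$)
$\left(26 - 24\right)^{2} - Z = \left(26 - 24\right)^{2} - - \frac{867345776}{9} = 2^{2} + \frac{867345776}{9} = 4 + \frac{867345776}{9} = \frac{867345812}{9}$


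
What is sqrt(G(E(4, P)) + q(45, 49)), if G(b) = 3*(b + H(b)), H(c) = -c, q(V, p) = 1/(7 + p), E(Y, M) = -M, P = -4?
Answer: sqrt(14)/28 ≈ 0.13363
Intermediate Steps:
G(b) = 0 (G(b) = 3*(b - b) = 3*0 = 0)
sqrt(G(E(4, P)) + q(45, 49)) = sqrt(0 + 1/(7 + 49)) = sqrt(0 + 1/56) = sqrt(1/56) = sqrt(14)/28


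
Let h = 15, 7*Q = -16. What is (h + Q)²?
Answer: 7921/49 ≈ 161.65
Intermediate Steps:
Q = -16/7 (Q = (⅐)*(-16) = -16/7 ≈ -2.2857)
(h + Q)² = (15 - 16/7)² = (89/7)² = 7921/49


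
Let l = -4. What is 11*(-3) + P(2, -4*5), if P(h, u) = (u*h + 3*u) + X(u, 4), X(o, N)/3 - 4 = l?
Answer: -133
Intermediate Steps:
X(o, N) = 0 (X(o, N) = 12 + 3*(-4) = 12 - 12 = 0)
P(h, u) = 3*u + h*u (P(h, u) = (u*h + 3*u) + 0 = (h*u + 3*u) + 0 = (3*u + h*u) + 0 = 3*u + h*u)
11*(-3) + P(2, -4*5) = 11*(-3) + (-4*5)*(3 + 2) = -33 - 20*5 = -33 - 100 = -133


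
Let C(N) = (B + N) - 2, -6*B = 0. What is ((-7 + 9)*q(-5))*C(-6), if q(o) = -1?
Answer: 16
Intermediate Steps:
B = 0 (B = -⅙*0 = 0)
C(N) = -2 + N (C(N) = (0 + N) - 2 = N - 2 = -2 + N)
((-7 + 9)*q(-5))*C(-6) = ((-7 + 9)*(-1))*(-2 - 6) = (2*(-1))*(-8) = -2*(-8) = 16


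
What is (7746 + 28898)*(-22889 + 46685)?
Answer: 871980624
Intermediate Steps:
(7746 + 28898)*(-22889 + 46685) = 36644*23796 = 871980624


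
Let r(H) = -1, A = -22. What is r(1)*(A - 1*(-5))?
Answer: 17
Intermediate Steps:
r(1)*(A - 1*(-5)) = -(-22 - 1*(-5)) = -(-22 + 5) = -1*(-17) = 17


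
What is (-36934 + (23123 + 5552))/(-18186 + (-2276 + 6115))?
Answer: 8259/14347 ≈ 0.57566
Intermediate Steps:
(-36934 + (23123 + 5552))/(-18186 + (-2276 + 6115)) = (-36934 + 28675)/(-18186 + 3839) = -8259/(-14347) = -8259*(-1/14347) = 8259/14347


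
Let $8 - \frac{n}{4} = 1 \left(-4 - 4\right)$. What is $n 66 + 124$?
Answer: $4348$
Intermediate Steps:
$n = 64$ ($n = 32 - 4 \cdot 1 \left(-4 - 4\right) = 32 - 4 \cdot 1 \left(-8\right) = 32 - -32 = 32 + 32 = 64$)
$n 66 + 124 = 64 \cdot 66 + 124 = 4224 + 124 = 4348$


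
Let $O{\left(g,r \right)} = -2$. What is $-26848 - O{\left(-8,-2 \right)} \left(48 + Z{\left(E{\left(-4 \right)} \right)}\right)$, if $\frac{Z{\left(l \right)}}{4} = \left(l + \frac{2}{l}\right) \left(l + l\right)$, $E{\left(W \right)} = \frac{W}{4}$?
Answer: $-26704$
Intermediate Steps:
$E{\left(W \right)} = \frac{W}{4}$ ($E{\left(W \right)} = W \frac{1}{4} = \frac{W}{4}$)
$Z{\left(l \right)} = 8 l \left(l + \frac{2}{l}\right)$ ($Z{\left(l \right)} = 4 \left(l + \frac{2}{l}\right) \left(l + l\right) = 4 \left(l + \frac{2}{l}\right) 2 l = 4 \cdot 2 l \left(l + \frac{2}{l}\right) = 8 l \left(l + \frac{2}{l}\right)$)
$-26848 - O{\left(-8,-2 \right)} \left(48 + Z{\left(E{\left(-4 \right)} \right)}\right) = -26848 - - 2 \left(48 + \left(16 + 8 \left(\frac{1}{4} \left(-4\right)\right)^{2}\right)\right) = -26848 - - 2 \left(48 + \left(16 + 8 \left(-1\right)^{2}\right)\right) = -26848 - - 2 \left(48 + \left(16 + 8 \cdot 1\right)\right) = -26848 - - 2 \left(48 + \left(16 + 8\right)\right) = -26848 - - 2 \left(48 + 24\right) = -26848 - \left(-2\right) 72 = -26848 - -144 = -26848 + 144 = -26704$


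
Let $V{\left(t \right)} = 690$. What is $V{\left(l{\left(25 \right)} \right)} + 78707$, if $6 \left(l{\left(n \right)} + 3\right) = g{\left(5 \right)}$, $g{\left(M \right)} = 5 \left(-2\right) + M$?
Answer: $79397$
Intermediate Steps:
$g{\left(M \right)} = -10 + M$
$l{\left(n \right)} = - \frac{23}{6}$ ($l{\left(n \right)} = -3 + \frac{-10 + 5}{6} = -3 + \frac{1}{6} \left(-5\right) = -3 - \frac{5}{6} = - \frac{23}{6}$)
$V{\left(l{\left(25 \right)} \right)} + 78707 = 690 + 78707 = 79397$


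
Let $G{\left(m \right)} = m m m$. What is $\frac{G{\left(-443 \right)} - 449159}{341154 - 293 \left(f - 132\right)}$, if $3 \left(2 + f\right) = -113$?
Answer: $- \frac{262162398}{1174357} \approx -223.24$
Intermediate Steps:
$G{\left(m \right)} = m^{3}$ ($G{\left(m \right)} = m^{2} m = m^{3}$)
$f = - \frac{119}{3}$ ($f = -2 + \frac{1}{3} \left(-113\right) = -2 - \frac{113}{3} = - \frac{119}{3} \approx -39.667$)
$\frac{G{\left(-443 \right)} - 449159}{341154 - 293 \left(f - 132\right)} = \frac{\left(-443\right)^{3} - 449159}{341154 - 293 \left(- \frac{119}{3} - 132\right)} = \frac{-86938307 - 449159}{341154 - - \frac{150895}{3}} = - \frac{87387466}{341154 + \frac{150895}{3}} = - \frac{87387466}{\frac{1174357}{3}} = \left(-87387466\right) \frac{3}{1174357} = - \frac{262162398}{1174357}$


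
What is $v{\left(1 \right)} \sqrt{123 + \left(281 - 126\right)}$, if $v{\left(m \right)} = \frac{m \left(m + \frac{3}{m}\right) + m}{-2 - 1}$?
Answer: $- \frac{5 \sqrt{278}}{3} \approx -27.789$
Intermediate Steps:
$v{\left(m \right)} = - \frac{m}{3} - \frac{m \left(m + \frac{3}{m}\right)}{3}$ ($v{\left(m \right)} = \frac{m + m \left(m + \frac{3}{m}\right)}{-3} = \left(m + m \left(m + \frac{3}{m}\right)\right) \left(- \frac{1}{3}\right) = - \frac{m}{3} - \frac{m \left(m + \frac{3}{m}\right)}{3}$)
$v{\left(1 \right)} \sqrt{123 + \left(281 - 126\right)} = \left(-1 - \frac{1}{3} - \frac{1^{2}}{3}\right) \sqrt{123 + \left(281 - 126\right)} = \left(-1 - \frac{1}{3} - \frac{1}{3}\right) \sqrt{123 + 155} = \left(-1 - \frac{1}{3} - \frac{1}{3}\right) \sqrt{278} = - \frac{5 \sqrt{278}}{3}$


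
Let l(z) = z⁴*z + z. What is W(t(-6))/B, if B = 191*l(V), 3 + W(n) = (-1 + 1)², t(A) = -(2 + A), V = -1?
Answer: 3/382 ≈ 0.0078534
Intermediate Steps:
l(z) = z + z⁵ (l(z) = z⁵ + z = z + z⁵)
t(A) = -2 - A
W(n) = -3 (W(n) = -3 + (-1 + 1)² = -3 + 0² = -3 + 0 = -3)
B = -382 (B = 191*(-1 + (-1)⁵) = 191*(-1 - 1) = 191*(-2) = -382)
W(t(-6))/B = -3/(-382) = -3*(-1/382) = 3/382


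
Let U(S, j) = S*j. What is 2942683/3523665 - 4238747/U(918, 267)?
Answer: -4738218396119/287890477830 ≈ -16.458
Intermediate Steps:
2942683/3523665 - 4238747/U(918, 267) = 2942683/3523665 - 4238747/(918*267) = 2942683*(1/3523665) - 4238747/245106 = 2942683/3523665 - 4238747*1/245106 = 2942683/3523665 - 4238747/245106 = -4738218396119/287890477830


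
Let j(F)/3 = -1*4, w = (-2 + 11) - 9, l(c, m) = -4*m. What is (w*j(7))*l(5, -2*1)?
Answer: 0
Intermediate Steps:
w = 0 (w = 9 - 9 = 0)
j(F) = -12 (j(F) = 3*(-1*4) = 3*(-4) = -12)
(w*j(7))*l(5, -2*1) = (0*(-12))*(-(-8)) = 0*(-4*(-2)) = 0*8 = 0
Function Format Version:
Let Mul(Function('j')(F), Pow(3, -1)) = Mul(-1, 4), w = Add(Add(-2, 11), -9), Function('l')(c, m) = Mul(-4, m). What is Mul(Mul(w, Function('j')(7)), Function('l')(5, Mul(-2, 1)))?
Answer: 0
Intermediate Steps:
w = 0 (w = Add(9, -9) = 0)
Function('j')(F) = -12 (Function('j')(F) = Mul(3, Mul(-1, 4)) = Mul(3, -4) = -12)
Mul(Mul(w, Function('j')(7)), Function('l')(5, Mul(-2, 1))) = Mul(Mul(0, -12), Mul(-4, Mul(-2, 1))) = Mul(0, Mul(-4, -2)) = Mul(0, 8) = 0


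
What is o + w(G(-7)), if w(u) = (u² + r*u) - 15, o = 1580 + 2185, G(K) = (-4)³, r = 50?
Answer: 4646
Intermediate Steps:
G(K) = -64
o = 3765
w(u) = -15 + u² + 50*u (w(u) = (u² + 50*u) - 15 = -15 + u² + 50*u)
o + w(G(-7)) = 3765 + (-15 + (-64)² + 50*(-64)) = 3765 + (-15 + 4096 - 3200) = 3765 + 881 = 4646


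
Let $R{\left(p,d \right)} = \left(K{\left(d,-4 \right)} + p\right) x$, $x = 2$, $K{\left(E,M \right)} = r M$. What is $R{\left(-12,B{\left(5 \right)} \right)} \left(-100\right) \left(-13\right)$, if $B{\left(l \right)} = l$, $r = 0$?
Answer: $-31200$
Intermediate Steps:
$K{\left(E,M \right)} = 0$ ($K{\left(E,M \right)} = 0 M = 0$)
$R{\left(p,d \right)} = 2 p$ ($R{\left(p,d \right)} = \left(0 + p\right) 2 = p 2 = 2 p$)
$R{\left(-12,B{\left(5 \right)} \right)} \left(-100\right) \left(-13\right) = 2 \left(-12\right) \left(-100\right) \left(-13\right) = \left(-24\right) \left(-100\right) \left(-13\right) = 2400 \left(-13\right) = -31200$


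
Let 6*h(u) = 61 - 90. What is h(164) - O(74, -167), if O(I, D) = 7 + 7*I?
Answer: -3179/6 ≈ -529.83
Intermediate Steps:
h(u) = -29/6 (h(u) = (61 - 90)/6 = (⅙)*(-29) = -29/6)
h(164) - O(74, -167) = -29/6 - (7 + 7*74) = -29/6 - (7 + 518) = -29/6 - 1*525 = -29/6 - 525 = -3179/6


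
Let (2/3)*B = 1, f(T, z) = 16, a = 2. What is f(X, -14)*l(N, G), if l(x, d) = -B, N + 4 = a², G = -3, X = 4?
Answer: -24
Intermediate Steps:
B = 3/2 (B = (3/2)*1 = 3/2 ≈ 1.5000)
N = 0 (N = -4 + 2² = -4 + 4 = 0)
l(x, d) = -3/2 (l(x, d) = -1*3/2 = -3/2)
f(X, -14)*l(N, G) = 16*(-3/2) = -24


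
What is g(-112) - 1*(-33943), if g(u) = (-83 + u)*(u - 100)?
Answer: 75283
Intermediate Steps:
g(u) = (-100 + u)*(-83 + u) (g(u) = (-83 + u)*(-100 + u) = (-100 + u)*(-83 + u))
g(-112) - 1*(-33943) = (8300 + (-112)**2 - 183*(-112)) - 1*(-33943) = (8300 + 12544 + 20496) + 33943 = 41340 + 33943 = 75283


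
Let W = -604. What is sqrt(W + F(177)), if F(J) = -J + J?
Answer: 2*I*sqrt(151) ≈ 24.576*I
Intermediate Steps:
F(J) = 0
sqrt(W + F(177)) = sqrt(-604 + 0) = sqrt(-604) = 2*I*sqrt(151)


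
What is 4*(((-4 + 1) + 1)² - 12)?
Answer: -32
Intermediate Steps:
4*(((-4 + 1) + 1)² - 12) = 4*((-3 + 1)² - 12) = 4*((-2)² - 12) = 4*(4 - 12) = 4*(-8) = -32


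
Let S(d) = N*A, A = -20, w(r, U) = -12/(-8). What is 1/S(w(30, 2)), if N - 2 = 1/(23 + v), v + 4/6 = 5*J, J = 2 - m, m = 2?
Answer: -67/2740 ≈ -0.024453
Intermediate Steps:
w(r, U) = 3/2 (w(r, U) = -12*(-1/8) = 3/2)
J = 0 (J = 2 - 1*2 = 2 - 2 = 0)
v = -2/3 (v = -2/3 + 5*0 = -2/3 + 0 = -2/3 ≈ -0.66667)
N = 137/67 (N = 2 + 1/(23 - 2/3) = 2 + 1/(67/3) = 2 + 3/67 = 137/67 ≈ 2.0448)
S(d) = -2740/67 (S(d) = (137/67)*(-20) = -2740/67)
1/S(w(30, 2)) = 1/(-2740/67) = -67/2740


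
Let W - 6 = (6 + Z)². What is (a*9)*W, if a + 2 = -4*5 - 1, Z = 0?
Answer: -8694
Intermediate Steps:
W = 42 (W = 6 + (6 + 0)² = 6 + 6² = 6 + 36 = 42)
a = -23 (a = -2 + (-4*5 - 1) = -2 + (-20 - 1) = -2 - 21 = -23)
(a*9)*W = -23*9*42 = -207*42 = -8694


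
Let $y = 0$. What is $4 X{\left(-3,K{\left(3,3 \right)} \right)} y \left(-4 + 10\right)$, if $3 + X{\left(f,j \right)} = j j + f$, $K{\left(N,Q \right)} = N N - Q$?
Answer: $0$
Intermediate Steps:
$K{\left(N,Q \right)} = N^{2} - Q$
$X{\left(f,j \right)} = -3 + f + j^{2}$ ($X{\left(f,j \right)} = -3 + \left(j j + f\right) = -3 + \left(j^{2} + f\right) = -3 + \left(f + j^{2}\right) = -3 + f + j^{2}$)
$4 X{\left(-3,K{\left(3,3 \right)} \right)} y \left(-4 + 10\right) = 4 \left(-3 - 3 + \left(3^{2} - 3\right)^{2}\right) 0 \left(-4 + 10\right) = 4 \left(-3 - 3 + \left(9 - 3\right)^{2}\right) 0 \cdot 6 = 4 \left(-3 - 3 + 6^{2}\right) 0 \cdot 6 = 4 \left(-3 - 3 + 36\right) 0 \cdot 6 = 4 \cdot 30 \cdot 0 \cdot 6 = 120 \cdot 0 \cdot 6 = 0 \cdot 6 = 0$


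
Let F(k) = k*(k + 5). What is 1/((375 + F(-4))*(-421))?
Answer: -1/156191 ≈ -6.4024e-6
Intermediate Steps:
F(k) = k*(5 + k)
1/((375 + F(-4))*(-421)) = 1/((375 - 4*(5 - 4))*(-421)) = 1/((375 - 4*1)*(-421)) = 1/((375 - 4)*(-421)) = 1/(371*(-421)) = 1/(-156191) = -1/156191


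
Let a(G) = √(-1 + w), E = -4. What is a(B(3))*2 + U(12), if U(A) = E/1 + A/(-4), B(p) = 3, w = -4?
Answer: -7 + 2*I*√5 ≈ -7.0 + 4.4721*I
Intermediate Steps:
U(A) = -4 - A/4 (U(A) = -4/1 + A/(-4) = -4*1 + A*(-¼) = -4 - A/4)
a(G) = I*√5 (a(G) = √(-1 - 4) = √(-5) = I*√5)
a(B(3))*2 + U(12) = (I*√5)*2 + (-4 - ¼*12) = 2*I*√5 + (-4 - 3) = 2*I*√5 - 7 = -7 + 2*I*√5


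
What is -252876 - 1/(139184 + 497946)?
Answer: -161114885881/637130 ≈ -2.5288e+5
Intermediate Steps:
-252876 - 1/(139184 + 497946) = -252876 - 1/637130 = -161114885881/637130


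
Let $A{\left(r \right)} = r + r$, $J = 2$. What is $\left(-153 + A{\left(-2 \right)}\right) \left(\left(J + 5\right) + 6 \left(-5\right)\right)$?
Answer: $3611$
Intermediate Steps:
$A{\left(r \right)} = 2 r$
$\left(-153 + A{\left(-2 \right)}\right) \left(\left(J + 5\right) + 6 \left(-5\right)\right) = \left(-153 + 2 \left(-2\right)\right) \left(\left(2 + 5\right) + 6 \left(-5\right)\right) = \left(-153 - 4\right) \left(7 - 30\right) = \left(-157\right) \left(-23\right) = 3611$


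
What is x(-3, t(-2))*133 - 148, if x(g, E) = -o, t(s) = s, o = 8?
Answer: -1212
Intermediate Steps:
x(g, E) = -8 (x(g, E) = -1*8 = -8)
x(-3, t(-2))*133 - 148 = -8*133 - 148 = -1064 - 148 = -1212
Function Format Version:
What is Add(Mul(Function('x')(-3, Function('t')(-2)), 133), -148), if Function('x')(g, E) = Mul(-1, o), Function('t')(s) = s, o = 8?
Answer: -1212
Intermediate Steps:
Function('x')(g, E) = -8 (Function('x')(g, E) = Mul(-1, 8) = -8)
Add(Mul(Function('x')(-3, Function('t')(-2)), 133), -148) = Add(Mul(-8, 133), -148) = Add(-1064, -148) = -1212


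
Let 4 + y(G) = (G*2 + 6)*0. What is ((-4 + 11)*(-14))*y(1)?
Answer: 392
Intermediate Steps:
y(G) = -4 (y(G) = -4 + (G*2 + 6)*0 = -4 + (2*G + 6)*0 = -4 + (6 + 2*G)*0 = -4 + 0 = -4)
((-4 + 11)*(-14))*y(1) = ((-4 + 11)*(-14))*(-4) = (7*(-14))*(-4) = -98*(-4) = 392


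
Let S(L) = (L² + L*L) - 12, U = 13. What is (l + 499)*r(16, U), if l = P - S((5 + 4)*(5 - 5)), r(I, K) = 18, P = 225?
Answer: 13248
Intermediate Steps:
S(L) = -12 + 2*L² (S(L) = (L² + L²) - 12 = 2*L² - 12 = -12 + 2*L²)
l = 237 (l = 225 - (-12 + 2*((5 + 4)*(5 - 5))²) = 225 - (-12 + 2*(9*0)²) = 225 - (-12 + 2*0²) = 225 - (-12 + 2*0) = 225 - (-12 + 0) = 225 - 1*(-12) = 225 + 12 = 237)
(l + 499)*r(16, U) = (237 + 499)*18 = 736*18 = 13248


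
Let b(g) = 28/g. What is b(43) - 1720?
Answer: -73932/43 ≈ -1719.3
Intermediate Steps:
b(43) - 1720 = 28/43 - 1720 = -73932/43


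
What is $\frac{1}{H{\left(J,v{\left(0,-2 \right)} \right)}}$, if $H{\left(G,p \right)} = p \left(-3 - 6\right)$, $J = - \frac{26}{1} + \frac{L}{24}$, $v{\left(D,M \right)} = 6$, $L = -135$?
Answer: $- \frac{1}{54} \approx -0.018519$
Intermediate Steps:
$J = - \frac{253}{8}$ ($J = - \frac{26}{1} - \frac{135}{24} = \left(-26\right) 1 - \frac{45}{8} = -26 - \frac{45}{8} = - \frac{253}{8} \approx -31.625$)
$H{\left(G,p \right)} = - 9 p$ ($H{\left(G,p \right)} = p \left(-9\right) = - 9 p$)
$\frac{1}{H{\left(J,v{\left(0,-2 \right)} \right)}} = \frac{1}{\left(-9\right) 6} = \frac{1}{-54} = - \frac{1}{54}$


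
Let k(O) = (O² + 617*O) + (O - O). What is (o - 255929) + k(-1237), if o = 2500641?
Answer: 3011652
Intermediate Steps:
k(O) = O² + 617*O (k(O) = (O² + 617*O) + 0 = O² + 617*O)
(o - 255929) + k(-1237) = (2500641 - 255929) - 1237*(617 - 1237) = 2244712 - 1237*(-620) = 2244712 + 766940 = 3011652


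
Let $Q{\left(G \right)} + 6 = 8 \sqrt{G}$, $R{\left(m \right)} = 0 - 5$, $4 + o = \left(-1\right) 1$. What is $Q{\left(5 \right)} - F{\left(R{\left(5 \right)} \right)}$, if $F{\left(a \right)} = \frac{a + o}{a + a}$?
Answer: $-7 + 8 \sqrt{5} \approx 10.889$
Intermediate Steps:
$o = -5$ ($o = -4 - 1 = -5$)
$R{\left(m \right)} = -5$ ($R{\left(m \right)} = 0 - 5 = -5$)
$Q{\left(G \right)} = -6 + 8 \sqrt{G}$
$F{\left(a \right)} = \frac{-5 + a}{2 a}$ ($F{\left(a \right)} = \frac{a - 5}{a + a} = \frac{-5 + a}{2 a}$)
$Q{\left(5 \right)} - F{\left(R{\left(5 \right)} \right)} = \left(-6 + 8 \sqrt{5}\right) - \frac{-5 - 5}{2 \left(-5\right)} = \left(-6 + 8 \sqrt{5}\right) - \frac{1}{2} \left(- \frac{1}{5}\right) \left(-10\right) = \left(-6 + 8 \sqrt{5}\right) - 1 = -7 + 8 \sqrt{5}$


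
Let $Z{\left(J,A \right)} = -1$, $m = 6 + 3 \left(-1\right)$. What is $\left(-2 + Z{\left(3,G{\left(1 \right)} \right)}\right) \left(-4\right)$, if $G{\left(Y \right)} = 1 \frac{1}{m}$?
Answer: $12$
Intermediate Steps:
$m = 3$ ($m = 6 - 3 = 3$)
$G{\left(Y \right)} = \frac{1}{3}$ ($G{\left(Y \right)} = 1 \cdot \frac{1}{3} = \frac{1}{3}$)
$\left(-2 + Z{\left(3,G{\left(1 \right)} \right)}\right) \left(-4\right) = \left(-2 - 1\right) \left(-4\right) = \left(-3\right) \left(-4\right) = 12$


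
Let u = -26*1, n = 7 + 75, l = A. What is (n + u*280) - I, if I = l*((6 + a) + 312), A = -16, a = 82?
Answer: -798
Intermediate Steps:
l = -16
n = 82
u = -26
I = -6400 (I = -16*((6 + 82) + 312) = -16*(88 + 312) = -16*400 = -6400)
(n + u*280) - I = (82 - 26*280) - 1*(-6400) = (82 - 7280) + 6400 = -7198 + 6400 = -798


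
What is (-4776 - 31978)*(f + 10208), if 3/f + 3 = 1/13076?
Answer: -14715933618952/39227 ≈ -3.7515e+8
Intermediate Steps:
f = -39228/39227 (f = 3/(-3 + 1/13076) = 3/(-39227/13076) = 3*(-13076/39227) = -39228/39227 ≈ -1.0000)
(-4776 - 31978)*(f + 10208) = (-4776 - 31978)*(-39228/39227 + 10208) = -36754*400389988/39227 = -14715933618952/39227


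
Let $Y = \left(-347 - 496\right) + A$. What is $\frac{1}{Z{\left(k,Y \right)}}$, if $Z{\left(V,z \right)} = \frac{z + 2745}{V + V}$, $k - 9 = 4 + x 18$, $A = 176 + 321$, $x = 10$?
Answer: $\frac{386}{2399} \approx 0.1609$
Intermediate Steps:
$A = 497$
$k = 193$ ($k = 9 + \left(4 + 10 \cdot 18\right) = 9 + \left(4 + 180\right) = 9 + 184 = 193$)
$Y = -346$ ($Y = \left(-347 - 496\right) + 497 = -843 + 497 = -346$)
$Z{\left(V,z \right)} = \frac{2745 + z}{2 V}$
$\frac{1}{Z{\left(k,Y \right)}} = \frac{1}{\frac{1}{2} \cdot \frac{1}{193} \left(2745 - 346\right)} = \frac{1}{\frac{1}{2} \cdot \frac{1}{193} \cdot 2399} = \frac{1}{\frac{2399}{386}} = \frac{386}{2399}$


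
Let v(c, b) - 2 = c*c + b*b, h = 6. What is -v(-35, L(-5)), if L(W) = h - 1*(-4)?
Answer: -1327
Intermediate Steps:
L(W) = 10 (L(W) = 6 - 1*(-4) = 6 + 4 = 10)
v(c, b) = 2 + b² + c² (v(c, b) = 2 + (c*c + b*b) = 2 + (c² + b²) = 2 + (b² + c²) = 2 + b² + c²)
-v(-35, L(-5)) = -(2 + 10² + (-35)²) = -(2 + 100 + 1225) = -1*1327 = -1327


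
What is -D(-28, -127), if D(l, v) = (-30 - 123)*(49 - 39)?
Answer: 1530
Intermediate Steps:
D(l, v) = -1530 (D(l, v) = -153*10 = -1530)
-D(-28, -127) = -1*(-1530) = 1530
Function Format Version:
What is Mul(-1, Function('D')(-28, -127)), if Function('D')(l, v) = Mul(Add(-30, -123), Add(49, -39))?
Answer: 1530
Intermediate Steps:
Function('D')(l, v) = -1530 (Function('D')(l, v) = Mul(-153, 10) = -1530)
Mul(-1, Function('D')(-28, -127)) = Mul(-1, -1530) = 1530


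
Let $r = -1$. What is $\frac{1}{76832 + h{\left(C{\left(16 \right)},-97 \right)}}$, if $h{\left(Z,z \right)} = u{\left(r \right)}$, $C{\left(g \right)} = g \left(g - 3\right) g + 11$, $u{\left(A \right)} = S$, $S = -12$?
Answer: $\frac{1}{76820} \approx 1.3017 \cdot 10^{-5}$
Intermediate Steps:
$u{\left(A \right)} = -12$
$C{\left(g \right)} = 11 + g^{2} \left(-3 + g\right)$ ($C{\left(g \right)} = g \left(-3 + g\right) g + 11 = g^{2} \left(-3 + g\right) + 11 = 11 + g^{2} \left(-3 + g\right)$)
$h{\left(Z,z \right)} = -12$
$\frac{1}{76832 + h{\left(C{\left(16 \right)},-97 \right)}} = \frac{1}{76832 - 12} = \frac{1}{76820}$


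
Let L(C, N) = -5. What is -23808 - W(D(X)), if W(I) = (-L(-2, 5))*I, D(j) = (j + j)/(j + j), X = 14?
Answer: -23813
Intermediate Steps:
D(j) = 1 (D(j) = (2*j)/((2*j)) = (2*j)*(1/(2*j)) = 1)
W(I) = 5*I (W(I) = (-1*(-5))*I = 5*I)
-23808 - W(D(X)) = -23808 - 5 = -23813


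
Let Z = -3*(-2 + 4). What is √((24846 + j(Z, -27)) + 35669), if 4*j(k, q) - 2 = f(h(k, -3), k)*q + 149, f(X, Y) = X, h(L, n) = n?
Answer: √60573 ≈ 246.12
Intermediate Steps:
Z = -6 (Z = -3*2 = -6)
j(k, q) = 151/4 - 3*q/4 (j(k, q) = ½ + (-3*q + 149)/4 = ½ + (149 - 3*q)/4 = ½ + (149/4 - 3*q/4) = 151/4 - 3*q/4)
√((24846 + j(Z, -27)) + 35669) = √((24846 + (151/4 - ¾*(-27))) + 35669) = √((24846 + (151/4 + 81/4)) + 35669) = √((24846 + 58) + 35669) = √(24904 + 35669) = √60573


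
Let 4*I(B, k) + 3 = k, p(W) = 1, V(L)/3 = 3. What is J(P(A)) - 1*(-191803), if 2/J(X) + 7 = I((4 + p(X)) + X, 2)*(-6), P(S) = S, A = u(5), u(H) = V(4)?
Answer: 2109829/11 ≈ 1.9180e+5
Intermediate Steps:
V(L) = 9 (V(L) = 3*3 = 9)
u(H) = 9
A = 9
I(B, k) = -3/4 + k/4
J(X) = -4/11 (J(X) = 2/(-7 + (-3/4 + (1/4)*2)*(-6)) = 2/(-7 + (-3/4 + 1/2)*(-6)) = 2/(-7 - 1/4*(-6)) = 2/(-7 + 3/2) = 2/(-11/2) = 2*(-2/11) = -4/11)
J(P(A)) - 1*(-191803) = -4/11 - 1*(-191803) = -4/11 + 191803 = 2109829/11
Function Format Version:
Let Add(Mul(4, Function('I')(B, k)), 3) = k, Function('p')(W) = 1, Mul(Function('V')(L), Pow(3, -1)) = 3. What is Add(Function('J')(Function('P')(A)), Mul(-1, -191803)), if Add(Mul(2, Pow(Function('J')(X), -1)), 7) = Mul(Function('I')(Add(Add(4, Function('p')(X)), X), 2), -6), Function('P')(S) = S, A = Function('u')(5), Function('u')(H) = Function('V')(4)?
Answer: Rational(2109829, 11) ≈ 1.9180e+5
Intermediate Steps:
Function('V')(L) = 9 (Function('V')(L) = Mul(3, 3) = 9)
Function('u')(H) = 9
A = 9
Function('I')(B, k) = Add(Rational(-3, 4), Mul(Rational(1, 4), k))
Function('J')(X) = Rational(-4, 11) (Function('J')(X) = Mul(2, Pow(Add(-7, Mul(Add(Rational(-3, 4), Mul(Rational(1, 4), 2)), -6)), -1)) = Mul(2, Pow(Add(-7, Mul(Add(Rational(-3, 4), Rational(1, 2)), -6)), -1)) = Mul(2, Pow(Add(-7, Mul(Rational(-1, 4), -6)), -1)) = Mul(2, Pow(Add(-7, Rational(3, 2)), -1)) = Mul(2, Pow(Rational(-11, 2), -1)) = Mul(2, Rational(-2, 11)) = Rational(-4, 11))
Add(Function('J')(Function('P')(A)), Mul(-1, -191803)) = Add(Rational(-4, 11), Mul(-1, -191803)) = Add(Rational(-4, 11), 191803) = Rational(2109829, 11)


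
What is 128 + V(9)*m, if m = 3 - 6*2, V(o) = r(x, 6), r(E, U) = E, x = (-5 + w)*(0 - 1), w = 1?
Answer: 92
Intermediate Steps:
x = 4 (x = (-5 + 1)*(0 - 1) = -4*(-1) = 4)
V(o) = 4
m = -9 (m = 3 - 12 = -9)
128 + V(9)*m = 128 + 4*(-9) = 128 - 36 = 92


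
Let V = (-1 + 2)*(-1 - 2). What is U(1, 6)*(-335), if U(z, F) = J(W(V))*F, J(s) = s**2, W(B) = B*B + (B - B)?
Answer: -162810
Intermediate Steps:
V = -3 (V = 1*(-3) = -3)
W(B) = B**2 (W(B) = B**2 + 0 = B**2)
U(z, F) = 81*F (U(z, F) = ((-3)**2)**2*F = 9**2*F = 81*F)
U(1, 6)*(-335) = (81*6)*(-335) = 486*(-335) = -162810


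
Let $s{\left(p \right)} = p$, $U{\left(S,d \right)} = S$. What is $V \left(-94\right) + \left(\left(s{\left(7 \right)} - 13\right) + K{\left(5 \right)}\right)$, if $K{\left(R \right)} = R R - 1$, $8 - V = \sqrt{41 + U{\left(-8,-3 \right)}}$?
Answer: $-734 + 94 \sqrt{33} \approx -194.01$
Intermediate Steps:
$V = 8 - \sqrt{33}$ ($V = 8 - \sqrt{41 - 8} = 8 - \sqrt{33} \approx 2.2554$)
$K{\left(R \right)} = -1 + R^{2}$ ($K{\left(R \right)} = R^{2} - 1 = -1 + R^{2}$)
$V \left(-94\right) + \left(\left(s{\left(7 \right)} - 13\right) + K{\left(5 \right)}\right) = \left(8 - \sqrt{33}\right) \left(-94\right) + \left(\left(7 - 13\right) - \left(1 - 5^{2}\right)\right) = \left(-752 + 94 \sqrt{33}\right) + \left(-6 + \left(-1 + 25\right)\right) = \left(-752 + 94 \sqrt{33}\right) + \left(-6 + 24\right) = \left(-752 + 94 \sqrt{33}\right) + 18 = -734 + 94 \sqrt{33}$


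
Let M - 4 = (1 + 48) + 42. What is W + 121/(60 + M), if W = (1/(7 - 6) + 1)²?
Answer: 741/155 ≈ 4.7806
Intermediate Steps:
W = 4 (W = (1/1 + 1)² = (1 + 1)² = 2² = 4)
M = 95 (M = 4 + ((1 + 48) + 42) = 4 + (49 + 42) = 4 + 91 = 95)
W + 121/(60 + M) = 4 + 121/(60 + 95) = 4 + 121/155 = 741/155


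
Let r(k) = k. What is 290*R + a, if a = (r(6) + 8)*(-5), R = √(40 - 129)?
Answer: -70 + 290*I*√89 ≈ -70.0 + 2735.9*I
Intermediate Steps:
R = I*√89 (R = √(-89) = I*√89 ≈ 9.434*I)
a = -70 (a = (6 + 8)*(-5) = 14*(-5) = -70)
290*R + a = 290*(I*√89) - 70 = 290*I*√89 - 70 = -70 + 290*I*√89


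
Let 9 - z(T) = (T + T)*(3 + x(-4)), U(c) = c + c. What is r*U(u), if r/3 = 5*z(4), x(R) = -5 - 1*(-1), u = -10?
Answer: -5100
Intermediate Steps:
x(R) = -4 (x(R) = -5 + 1 = -4)
U(c) = 2*c
z(T) = 9 + 2*T (z(T) = 9 - (T + T)*(3 - 4) = 9 - 2*T*(-1) = 9 - (-2)*T = 9 + 2*T)
r = 255 (r = 3*(5*(9 + 2*4)) = 3*(5*(9 + 8)) = 3*(5*17) = 3*85 = 255)
r*U(u) = 255*(2*(-10)) = 255*(-20) = -5100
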